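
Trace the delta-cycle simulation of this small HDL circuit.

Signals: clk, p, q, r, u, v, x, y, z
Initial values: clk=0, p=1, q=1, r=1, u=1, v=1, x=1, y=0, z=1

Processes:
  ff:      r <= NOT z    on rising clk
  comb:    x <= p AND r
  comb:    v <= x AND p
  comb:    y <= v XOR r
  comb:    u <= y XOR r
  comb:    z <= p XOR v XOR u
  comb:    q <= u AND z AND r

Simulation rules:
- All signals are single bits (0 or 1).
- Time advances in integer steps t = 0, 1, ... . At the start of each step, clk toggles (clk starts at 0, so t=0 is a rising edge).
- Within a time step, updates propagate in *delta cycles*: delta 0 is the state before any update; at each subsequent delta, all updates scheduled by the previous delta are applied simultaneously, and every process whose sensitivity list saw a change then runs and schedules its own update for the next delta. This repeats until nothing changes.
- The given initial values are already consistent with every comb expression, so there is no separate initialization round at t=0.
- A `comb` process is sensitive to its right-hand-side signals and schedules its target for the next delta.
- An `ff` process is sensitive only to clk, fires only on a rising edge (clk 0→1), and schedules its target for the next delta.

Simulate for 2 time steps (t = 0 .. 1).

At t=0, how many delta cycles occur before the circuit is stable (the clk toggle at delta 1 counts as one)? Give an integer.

7

[bits: v,x,q,clk,y,r,u,p,z]
t=0: Δ0=111001111 Δ1=111101111 Δ2=111100111 Δ3=100110011 Δ4=000110110 Δ5=000100110 Δ6=000100010 Δ7=000100011 | 7Δ
t=1: Δ0=000100011 Δ1=000000011 | 1Δ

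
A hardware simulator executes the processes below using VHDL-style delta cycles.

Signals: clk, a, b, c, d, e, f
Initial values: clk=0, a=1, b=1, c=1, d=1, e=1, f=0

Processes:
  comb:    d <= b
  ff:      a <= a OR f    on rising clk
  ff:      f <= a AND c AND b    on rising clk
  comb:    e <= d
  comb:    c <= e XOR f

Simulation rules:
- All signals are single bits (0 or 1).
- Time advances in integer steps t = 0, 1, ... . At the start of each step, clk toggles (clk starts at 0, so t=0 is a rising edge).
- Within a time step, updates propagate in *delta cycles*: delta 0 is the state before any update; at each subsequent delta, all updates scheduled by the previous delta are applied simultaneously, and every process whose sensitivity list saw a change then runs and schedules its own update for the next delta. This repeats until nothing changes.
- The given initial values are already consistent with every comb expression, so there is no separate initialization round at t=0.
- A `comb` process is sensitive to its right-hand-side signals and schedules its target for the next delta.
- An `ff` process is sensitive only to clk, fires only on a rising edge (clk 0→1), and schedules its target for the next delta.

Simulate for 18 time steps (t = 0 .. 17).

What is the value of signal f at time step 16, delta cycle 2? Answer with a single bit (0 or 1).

t=0 Δ0: e=1 a=1 d=1 c=1 clk=0 b=1 f=0
  Δ1: clk:0→1
  Δ2: f:0→1
  Δ3: c:1→0
  (3Δ to stable)
t=1 Δ0: e=1 a=1 d=1 c=0 clk=1 b=1 f=1
  Δ1: clk:1→0
  (1Δ to stable)
t=2 Δ0: e=1 a=1 d=1 c=0 clk=0 b=1 f=1
  Δ1: clk:0→1
  Δ2: f:1→0
  Δ3: c:0→1
  (3Δ to stable)
t=3 Δ0: e=1 a=1 d=1 c=1 clk=1 b=1 f=0
  Δ1: clk:1→0
  (1Δ to stable)
t=4 Δ0: e=1 a=1 d=1 c=1 clk=0 b=1 f=0
  Δ1: clk:0→1
  Δ2: f:0→1
  Δ3: c:1→0
  (3Δ to stable)
t=5 Δ0: e=1 a=1 d=1 c=0 clk=1 b=1 f=1
  Δ1: clk:1→0
  (1Δ to stable)
t=6 Δ0: e=1 a=1 d=1 c=0 clk=0 b=1 f=1
  Δ1: clk:0→1
  Δ2: f:1→0
  Δ3: c:0→1
  (3Δ to stable)
t=7 Δ0: e=1 a=1 d=1 c=1 clk=1 b=1 f=0
  Δ1: clk:1→0
  (1Δ to stable)
t=8 Δ0: e=1 a=1 d=1 c=1 clk=0 b=1 f=0
  Δ1: clk:0→1
  Δ2: f:0→1
  Δ3: c:1→0
  (3Δ to stable)
t=9 Δ0: e=1 a=1 d=1 c=0 clk=1 b=1 f=1
  Δ1: clk:1→0
  (1Δ to stable)
t=10 Δ0: e=1 a=1 d=1 c=0 clk=0 b=1 f=1
  Δ1: clk:0→1
  Δ2: f:1→0
  Δ3: c:0→1
  (3Δ to stable)
t=11 Δ0: e=1 a=1 d=1 c=1 clk=1 b=1 f=0
  Δ1: clk:1→0
  (1Δ to stable)
t=12 Δ0: e=1 a=1 d=1 c=1 clk=0 b=1 f=0
  Δ1: clk:0→1
  Δ2: f:0→1
  Δ3: c:1→0
  (3Δ to stable)
t=13 Δ0: e=1 a=1 d=1 c=0 clk=1 b=1 f=1
  Δ1: clk:1→0
  (1Δ to stable)
t=14 Δ0: e=1 a=1 d=1 c=0 clk=0 b=1 f=1
  Δ1: clk:0→1
  Δ2: f:1→0
  Δ3: c:0→1
  (3Δ to stable)
t=15 Δ0: e=1 a=1 d=1 c=1 clk=1 b=1 f=0
  Δ1: clk:1→0
  (1Δ to stable)
t=16 Δ0: e=1 a=1 d=1 c=1 clk=0 b=1 f=0
  Δ1: clk:0→1
  Δ2: f:0→1
  Δ3: c:1→0
  (3Δ to stable)
t=17 Δ0: e=1 a=1 d=1 c=0 clk=1 b=1 f=1
  Δ1: clk:1→0
  (1Δ to stable)

1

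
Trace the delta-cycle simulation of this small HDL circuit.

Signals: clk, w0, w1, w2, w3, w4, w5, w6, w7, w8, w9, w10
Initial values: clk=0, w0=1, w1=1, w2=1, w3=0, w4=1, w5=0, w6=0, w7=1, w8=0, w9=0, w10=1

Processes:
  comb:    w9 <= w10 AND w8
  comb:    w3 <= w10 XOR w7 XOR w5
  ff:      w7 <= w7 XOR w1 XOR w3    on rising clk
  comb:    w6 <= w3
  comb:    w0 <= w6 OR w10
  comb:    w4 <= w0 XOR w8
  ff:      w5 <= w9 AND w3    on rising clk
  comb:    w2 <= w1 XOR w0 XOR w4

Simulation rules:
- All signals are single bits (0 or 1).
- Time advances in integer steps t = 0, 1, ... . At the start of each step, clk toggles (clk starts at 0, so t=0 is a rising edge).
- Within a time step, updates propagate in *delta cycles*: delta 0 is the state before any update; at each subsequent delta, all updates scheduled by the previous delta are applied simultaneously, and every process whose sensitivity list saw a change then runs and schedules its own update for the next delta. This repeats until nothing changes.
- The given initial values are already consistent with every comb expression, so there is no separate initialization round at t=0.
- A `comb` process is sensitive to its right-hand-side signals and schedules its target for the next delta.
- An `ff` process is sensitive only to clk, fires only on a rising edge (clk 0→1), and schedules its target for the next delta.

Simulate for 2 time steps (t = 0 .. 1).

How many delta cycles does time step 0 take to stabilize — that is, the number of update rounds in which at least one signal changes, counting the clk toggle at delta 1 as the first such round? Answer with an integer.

4

t=0 Δ0: w0=1 w3=0 w2=1 w1=1 w7=1 w4=1 w8=0 w6=0 clk=0 w9=0 w10=1 w5=0
  Δ1: clk:0→1
  Δ2: w7:1→0
  Δ3: w3:0→1
  Δ4: w6:0→1
  (4Δ to stable)
t=1 Δ0: w0=1 w3=1 w2=1 w1=1 w7=0 w4=1 w8=0 w6=1 clk=1 w9=0 w10=1 w5=0
  Δ1: clk:1→0
  (1Δ to stable)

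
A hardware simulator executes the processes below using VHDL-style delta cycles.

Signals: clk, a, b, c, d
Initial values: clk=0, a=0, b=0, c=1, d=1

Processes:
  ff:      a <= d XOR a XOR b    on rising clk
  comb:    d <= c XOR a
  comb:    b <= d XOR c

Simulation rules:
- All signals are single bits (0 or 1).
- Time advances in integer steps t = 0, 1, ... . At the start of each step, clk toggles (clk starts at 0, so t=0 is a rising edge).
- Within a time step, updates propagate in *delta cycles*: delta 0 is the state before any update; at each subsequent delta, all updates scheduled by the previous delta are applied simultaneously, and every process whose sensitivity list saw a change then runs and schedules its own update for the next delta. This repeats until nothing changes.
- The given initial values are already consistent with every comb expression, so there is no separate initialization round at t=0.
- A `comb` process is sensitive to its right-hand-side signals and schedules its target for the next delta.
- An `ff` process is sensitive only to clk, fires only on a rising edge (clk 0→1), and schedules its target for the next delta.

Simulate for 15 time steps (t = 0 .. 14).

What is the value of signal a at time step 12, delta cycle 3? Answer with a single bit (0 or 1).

1

[bits: a,b,d,c,clk]
t=0: Δ0=00110 Δ1=00111 Δ2=10111 Δ3=10011 Δ4=11011 | 4Δ
t=1: Δ0=11011 Δ1=11010 | 1Δ
t=2: Δ0=11010 Δ1=11011 Δ2=01011 Δ3=01111 Δ4=00111 | 4Δ
t=3: Δ0=00111 Δ1=00110 | 1Δ
t=4: Δ0=00110 Δ1=00111 Δ2=10111 Δ3=10011 Δ4=11011 | 4Δ
t=5: Δ0=11011 Δ1=11010 | 1Δ
t=6: Δ0=11010 Δ1=11011 Δ2=01011 Δ3=01111 Δ4=00111 | 4Δ
t=7: Δ0=00111 Δ1=00110 | 1Δ
t=8: Δ0=00110 Δ1=00111 Δ2=10111 Δ3=10011 Δ4=11011 | 4Δ
t=9: Δ0=11011 Δ1=11010 | 1Δ
t=10: Δ0=11010 Δ1=11011 Δ2=01011 Δ3=01111 Δ4=00111 | 4Δ
t=11: Δ0=00111 Δ1=00110 | 1Δ
t=12: Δ0=00110 Δ1=00111 Δ2=10111 Δ3=10011 Δ4=11011 | 4Δ
t=13: Δ0=11011 Δ1=11010 | 1Δ
t=14: Δ0=11010 Δ1=11011 Δ2=01011 Δ3=01111 Δ4=00111 | 4Δ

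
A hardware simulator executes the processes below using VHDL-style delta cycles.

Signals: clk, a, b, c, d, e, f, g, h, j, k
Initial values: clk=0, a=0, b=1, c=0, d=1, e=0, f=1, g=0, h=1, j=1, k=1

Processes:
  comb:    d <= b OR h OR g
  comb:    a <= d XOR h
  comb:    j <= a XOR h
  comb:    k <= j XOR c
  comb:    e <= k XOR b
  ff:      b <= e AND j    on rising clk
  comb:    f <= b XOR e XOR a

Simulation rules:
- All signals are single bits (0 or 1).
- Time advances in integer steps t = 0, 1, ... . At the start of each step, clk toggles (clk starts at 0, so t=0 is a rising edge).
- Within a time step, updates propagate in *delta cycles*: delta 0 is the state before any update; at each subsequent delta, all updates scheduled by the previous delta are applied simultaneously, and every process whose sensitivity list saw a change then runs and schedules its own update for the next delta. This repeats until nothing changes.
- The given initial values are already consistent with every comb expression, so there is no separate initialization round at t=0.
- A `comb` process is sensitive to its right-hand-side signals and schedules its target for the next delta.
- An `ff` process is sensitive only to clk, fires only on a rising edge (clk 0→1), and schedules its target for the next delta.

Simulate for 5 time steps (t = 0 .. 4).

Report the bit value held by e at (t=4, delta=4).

1

t0.Δ0 b=1 g=0 h=1 d=1 f=1 j=1 c=0 k=1 clk=0 e=0 a=0
t0.Δ1 b=1 g=0 h=1 d=1 f=1 j=1 c=0 k=1 clk=1 e=0 a=0
t0.Δ2 b=0 g=0 h=1 d=1 f=1 j=1 c=0 k=1 clk=1 e=0 a=0
t0.Δ3 b=0 g=0 h=1 d=1 f=0 j=1 c=0 k=1 clk=1 e=1 a=0
t0.Δ4 b=0 g=0 h=1 d=1 f=1 j=1 c=0 k=1 clk=1 e=1 a=0
t1.Δ0 b=0 g=0 h=1 d=1 f=1 j=1 c=0 k=1 clk=1 e=1 a=0
t1.Δ1 b=0 g=0 h=1 d=1 f=1 j=1 c=0 k=1 clk=0 e=1 a=0
t2.Δ0 b=0 g=0 h=1 d=1 f=1 j=1 c=0 k=1 clk=0 e=1 a=0
t2.Δ1 b=0 g=0 h=1 d=1 f=1 j=1 c=0 k=1 clk=1 e=1 a=0
t2.Δ2 b=1 g=0 h=1 d=1 f=1 j=1 c=0 k=1 clk=1 e=1 a=0
t2.Δ3 b=1 g=0 h=1 d=1 f=0 j=1 c=0 k=1 clk=1 e=0 a=0
t2.Δ4 b=1 g=0 h=1 d=1 f=1 j=1 c=0 k=1 clk=1 e=0 a=0
t3.Δ0 b=1 g=0 h=1 d=1 f=1 j=1 c=0 k=1 clk=1 e=0 a=0
t3.Δ1 b=1 g=0 h=1 d=1 f=1 j=1 c=0 k=1 clk=0 e=0 a=0
t4.Δ0 b=1 g=0 h=1 d=1 f=1 j=1 c=0 k=1 clk=0 e=0 a=0
t4.Δ1 b=1 g=0 h=1 d=1 f=1 j=1 c=0 k=1 clk=1 e=0 a=0
t4.Δ2 b=0 g=0 h=1 d=1 f=1 j=1 c=0 k=1 clk=1 e=0 a=0
t4.Δ3 b=0 g=0 h=1 d=1 f=0 j=1 c=0 k=1 clk=1 e=1 a=0
t4.Δ4 b=0 g=0 h=1 d=1 f=1 j=1 c=0 k=1 clk=1 e=1 a=0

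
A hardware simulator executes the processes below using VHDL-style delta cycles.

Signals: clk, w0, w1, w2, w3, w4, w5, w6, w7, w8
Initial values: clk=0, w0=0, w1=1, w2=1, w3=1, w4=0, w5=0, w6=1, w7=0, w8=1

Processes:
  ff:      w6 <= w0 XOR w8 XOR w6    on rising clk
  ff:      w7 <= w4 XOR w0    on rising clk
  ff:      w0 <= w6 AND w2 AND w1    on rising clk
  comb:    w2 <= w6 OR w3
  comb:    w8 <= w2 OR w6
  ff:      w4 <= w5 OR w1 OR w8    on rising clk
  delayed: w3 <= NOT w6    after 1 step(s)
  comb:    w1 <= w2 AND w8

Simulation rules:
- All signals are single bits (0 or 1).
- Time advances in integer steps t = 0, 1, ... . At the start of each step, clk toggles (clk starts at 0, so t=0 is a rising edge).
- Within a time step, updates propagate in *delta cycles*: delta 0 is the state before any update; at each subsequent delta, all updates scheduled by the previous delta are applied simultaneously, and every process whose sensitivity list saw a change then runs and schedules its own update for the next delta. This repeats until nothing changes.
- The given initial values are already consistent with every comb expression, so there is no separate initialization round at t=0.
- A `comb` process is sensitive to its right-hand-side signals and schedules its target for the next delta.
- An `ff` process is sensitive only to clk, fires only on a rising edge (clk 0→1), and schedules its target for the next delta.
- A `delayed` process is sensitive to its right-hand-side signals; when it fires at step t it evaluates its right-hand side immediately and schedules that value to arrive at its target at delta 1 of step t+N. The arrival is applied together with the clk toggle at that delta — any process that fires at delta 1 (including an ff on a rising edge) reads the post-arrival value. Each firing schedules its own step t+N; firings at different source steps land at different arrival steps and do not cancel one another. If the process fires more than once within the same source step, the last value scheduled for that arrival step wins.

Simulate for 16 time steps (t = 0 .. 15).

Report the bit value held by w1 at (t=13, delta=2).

0

[bits: w5,w6,w8,clk,w0,w4,w2,w1,w3,w7]
t=0: Δ0=0110001110 Δ1=0111001110 Δ2=0011111110 | 2Δ
t=1: Δ0=0011111110 Δ1=0010111110 | 1Δ
t=2: Δ0=0010111110 Δ1=0011111110 Δ2=0011011110 | 2Δ
t=3: Δ0=0011011110 Δ1=0010011110 | 1Δ
t=4: Δ0=0010011110 Δ1=0011011110 Δ2=0111011111 | 2Δ
t=5: Δ0=0111011111 Δ1=0110011101 | 1Δ
t=6: Δ0=0110011101 Δ1=0111011101 Δ2=0011111101 Δ3=0011110101 Δ4=0001110001 | 4Δ
t=7: Δ0=0001110001 Δ1=0000110011 Δ2=0000111011 Δ3=0010111011 Δ4=0010111111 | 4Δ
t=8: Δ0=0010111111 Δ1=0011111111 Δ2=0011011110 | 2Δ
t=9: Δ0=0011011110 Δ1=0010011110 | 1Δ
t=10: Δ0=0010011110 Δ1=0011011110 Δ2=0111011111 | 2Δ
t=11: Δ0=0111011111 Δ1=0110011101 | 1Δ
t=12: Δ0=0110011101 Δ1=0111011101 Δ2=0011111101 Δ3=0011110101 Δ4=0001110001 | 4Δ
t=13: Δ0=0001110001 Δ1=0000110011 Δ2=0000111011 Δ3=0010111011 Δ4=0010111111 | 4Δ
t=14: Δ0=0010111111 Δ1=0011111111 Δ2=0011011110 | 2Δ
t=15: Δ0=0011011110 Δ1=0010011110 | 1Δ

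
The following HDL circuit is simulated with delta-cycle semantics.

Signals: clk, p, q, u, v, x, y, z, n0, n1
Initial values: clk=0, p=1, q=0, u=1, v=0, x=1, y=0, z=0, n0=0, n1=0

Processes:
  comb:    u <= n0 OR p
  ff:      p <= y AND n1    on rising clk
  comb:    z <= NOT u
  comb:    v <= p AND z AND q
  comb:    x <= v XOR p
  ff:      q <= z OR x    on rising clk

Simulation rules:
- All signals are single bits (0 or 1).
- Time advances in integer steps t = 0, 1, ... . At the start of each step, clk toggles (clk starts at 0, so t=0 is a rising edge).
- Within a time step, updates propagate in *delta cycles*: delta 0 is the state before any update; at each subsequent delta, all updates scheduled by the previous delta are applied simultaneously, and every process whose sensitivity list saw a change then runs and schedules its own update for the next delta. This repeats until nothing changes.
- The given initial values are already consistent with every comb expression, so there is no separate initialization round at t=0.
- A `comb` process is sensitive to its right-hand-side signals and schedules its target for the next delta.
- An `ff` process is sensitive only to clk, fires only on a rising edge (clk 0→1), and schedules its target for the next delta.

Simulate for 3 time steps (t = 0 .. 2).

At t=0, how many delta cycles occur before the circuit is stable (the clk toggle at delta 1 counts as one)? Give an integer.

t0.Δ0 q=0 n0=0 v=0 x=1 u=1 clk=0 n1=0 y=0 z=0 p=1
t0.Δ1 q=0 n0=0 v=0 x=1 u=1 clk=1 n1=0 y=0 z=0 p=1
t0.Δ2 q=1 n0=0 v=0 x=1 u=1 clk=1 n1=0 y=0 z=0 p=0
t0.Δ3 q=1 n0=0 v=0 x=0 u=0 clk=1 n1=0 y=0 z=0 p=0
t0.Δ4 q=1 n0=0 v=0 x=0 u=0 clk=1 n1=0 y=0 z=1 p=0
t1.Δ0 q=1 n0=0 v=0 x=0 u=0 clk=1 n1=0 y=0 z=1 p=0
t1.Δ1 q=1 n0=0 v=0 x=0 u=0 clk=0 n1=0 y=0 z=1 p=0
t2.Δ0 q=1 n0=0 v=0 x=0 u=0 clk=0 n1=0 y=0 z=1 p=0
t2.Δ1 q=1 n0=0 v=0 x=0 u=0 clk=1 n1=0 y=0 z=1 p=0

4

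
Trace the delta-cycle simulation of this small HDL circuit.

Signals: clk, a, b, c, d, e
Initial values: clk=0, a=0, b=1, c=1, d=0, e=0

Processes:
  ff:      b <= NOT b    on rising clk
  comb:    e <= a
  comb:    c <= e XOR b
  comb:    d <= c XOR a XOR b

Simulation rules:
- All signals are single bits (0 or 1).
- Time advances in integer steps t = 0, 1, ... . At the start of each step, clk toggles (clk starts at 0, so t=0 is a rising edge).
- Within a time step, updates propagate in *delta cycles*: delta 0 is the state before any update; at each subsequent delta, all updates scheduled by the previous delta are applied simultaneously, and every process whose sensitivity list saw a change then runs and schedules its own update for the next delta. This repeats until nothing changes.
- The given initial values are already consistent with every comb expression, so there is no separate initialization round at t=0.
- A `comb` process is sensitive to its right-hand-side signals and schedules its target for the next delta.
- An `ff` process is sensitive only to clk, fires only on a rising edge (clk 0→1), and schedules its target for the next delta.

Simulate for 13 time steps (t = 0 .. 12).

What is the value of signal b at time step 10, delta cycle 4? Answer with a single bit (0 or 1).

1

t=0 Δ0: c=1 d=0 clk=0 a=0 b=1 e=0
  Δ1: clk:0→1
  Δ2: b:1→0
  Δ3: c:1→0, d:0→1
  Δ4: d:1→0
  (4Δ to stable)
t=1 Δ0: c=0 d=0 clk=1 a=0 b=0 e=0
  Δ1: clk:1→0
  (1Δ to stable)
t=2 Δ0: c=0 d=0 clk=0 a=0 b=0 e=0
  Δ1: clk:0→1
  Δ2: b:0→1
  Δ3: c:0→1, d:0→1
  Δ4: d:1→0
  (4Δ to stable)
t=3 Δ0: c=1 d=0 clk=1 a=0 b=1 e=0
  Δ1: clk:1→0
  (1Δ to stable)
t=4 Δ0: c=1 d=0 clk=0 a=0 b=1 e=0
  Δ1: clk:0→1
  Δ2: b:1→0
  Δ3: c:1→0, d:0→1
  Δ4: d:1→0
  (4Δ to stable)
t=5 Δ0: c=0 d=0 clk=1 a=0 b=0 e=0
  Δ1: clk:1→0
  (1Δ to stable)
t=6 Δ0: c=0 d=0 clk=0 a=0 b=0 e=0
  Δ1: clk:0→1
  Δ2: b:0→1
  Δ3: c:0→1, d:0→1
  Δ4: d:1→0
  (4Δ to stable)
t=7 Δ0: c=1 d=0 clk=1 a=0 b=1 e=0
  Δ1: clk:1→0
  (1Δ to stable)
t=8 Δ0: c=1 d=0 clk=0 a=0 b=1 e=0
  Δ1: clk:0→1
  Δ2: b:1→0
  Δ3: c:1→0, d:0→1
  Δ4: d:1→0
  (4Δ to stable)
t=9 Δ0: c=0 d=0 clk=1 a=0 b=0 e=0
  Δ1: clk:1→0
  (1Δ to stable)
t=10 Δ0: c=0 d=0 clk=0 a=0 b=0 e=0
  Δ1: clk:0→1
  Δ2: b:0→1
  Δ3: c:0→1, d:0→1
  Δ4: d:1→0
  (4Δ to stable)
t=11 Δ0: c=1 d=0 clk=1 a=0 b=1 e=0
  Δ1: clk:1→0
  (1Δ to stable)
t=12 Δ0: c=1 d=0 clk=0 a=0 b=1 e=0
  Δ1: clk:0→1
  Δ2: b:1→0
  Δ3: c:1→0, d:0→1
  Δ4: d:1→0
  (4Δ to stable)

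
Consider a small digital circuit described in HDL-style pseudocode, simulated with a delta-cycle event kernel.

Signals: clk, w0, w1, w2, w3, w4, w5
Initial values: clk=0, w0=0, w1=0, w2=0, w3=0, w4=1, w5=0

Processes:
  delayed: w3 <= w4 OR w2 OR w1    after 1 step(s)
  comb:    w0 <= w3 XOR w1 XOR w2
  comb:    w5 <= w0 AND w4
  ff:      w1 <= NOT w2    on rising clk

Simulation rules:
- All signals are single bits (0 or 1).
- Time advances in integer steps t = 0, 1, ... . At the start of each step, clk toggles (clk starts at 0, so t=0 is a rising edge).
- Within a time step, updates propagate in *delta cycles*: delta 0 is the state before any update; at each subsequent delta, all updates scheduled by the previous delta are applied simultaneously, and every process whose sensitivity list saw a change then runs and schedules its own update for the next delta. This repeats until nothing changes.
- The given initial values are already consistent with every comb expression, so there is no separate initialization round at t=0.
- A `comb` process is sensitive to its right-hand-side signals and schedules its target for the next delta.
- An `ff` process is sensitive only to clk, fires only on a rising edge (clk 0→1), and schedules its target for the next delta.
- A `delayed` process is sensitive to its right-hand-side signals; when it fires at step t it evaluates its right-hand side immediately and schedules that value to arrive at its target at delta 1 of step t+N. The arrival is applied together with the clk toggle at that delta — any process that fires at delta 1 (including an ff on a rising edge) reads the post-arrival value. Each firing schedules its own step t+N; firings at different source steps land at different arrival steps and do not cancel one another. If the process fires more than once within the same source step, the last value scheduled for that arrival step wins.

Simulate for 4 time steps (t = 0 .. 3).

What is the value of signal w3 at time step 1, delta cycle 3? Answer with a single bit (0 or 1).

[bits: w2,w0,w1,clk,w4,w3,w5]
t=0: Δ0=0000100 Δ1=0001100 Δ2=0011100 Δ3=0111100 Δ4=0111101 | 4Δ
t=1: Δ0=0111101 Δ1=0110111 Δ2=0010111 Δ3=0010110 | 3Δ
t=2: Δ0=0010110 Δ1=0011110 | 1Δ
t=3: Δ0=0011110 Δ1=0010110 | 1Δ

1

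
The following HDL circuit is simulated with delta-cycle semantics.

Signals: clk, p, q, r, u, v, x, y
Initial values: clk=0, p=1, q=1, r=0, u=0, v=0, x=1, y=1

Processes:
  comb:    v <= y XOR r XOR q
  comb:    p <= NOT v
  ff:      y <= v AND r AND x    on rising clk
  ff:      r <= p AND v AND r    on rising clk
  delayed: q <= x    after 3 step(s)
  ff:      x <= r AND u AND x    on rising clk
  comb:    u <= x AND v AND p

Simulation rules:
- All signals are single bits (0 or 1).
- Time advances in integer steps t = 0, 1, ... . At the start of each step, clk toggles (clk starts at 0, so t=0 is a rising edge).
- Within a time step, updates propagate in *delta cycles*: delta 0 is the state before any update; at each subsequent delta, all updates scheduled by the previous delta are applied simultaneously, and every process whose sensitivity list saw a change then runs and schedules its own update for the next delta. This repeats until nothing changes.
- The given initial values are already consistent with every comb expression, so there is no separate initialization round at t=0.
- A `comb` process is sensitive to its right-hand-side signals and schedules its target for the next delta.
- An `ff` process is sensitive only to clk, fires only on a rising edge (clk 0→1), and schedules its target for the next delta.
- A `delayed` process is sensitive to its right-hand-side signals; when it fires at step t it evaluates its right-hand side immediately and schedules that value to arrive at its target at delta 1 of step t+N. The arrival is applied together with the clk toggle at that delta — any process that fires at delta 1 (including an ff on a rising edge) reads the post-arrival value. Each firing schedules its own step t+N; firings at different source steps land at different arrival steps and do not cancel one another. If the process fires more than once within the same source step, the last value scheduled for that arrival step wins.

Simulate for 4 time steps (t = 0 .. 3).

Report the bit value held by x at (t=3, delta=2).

0

t0.Δ0 v=0 x=1 u=0 q=1 p=1 y=1 clk=0 r=0
t0.Δ1 v=0 x=1 u=0 q=1 p=1 y=1 clk=1 r=0
t0.Δ2 v=0 x=0 u=0 q=1 p=1 y=0 clk=1 r=0
t0.Δ3 v=1 x=0 u=0 q=1 p=1 y=0 clk=1 r=0
t0.Δ4 v=1 x=0 u=0 q=1 p=0 y=0 clk=1 r=0
t1.Δ0 v=1 x=0 u=0 q=1 p=0 y=0 clk=1 r=0
t1.Δ1 v=1 x=0 u=0 q=1 p=0 y=0 clk=0 r=0
t2.Δ0 v=1 x=0 u=0 q=1 p=0 y=0 clk=0 r=0
t2.Δ1 v=1 x=0 u=0 q=1 p=0 y=0 clk=1 r=0
t3.Δ0 v=1 x=0 u=0 q=1 p=0 y=0 clk=1 r=0
t3.Δ1 v=1 x=0 u=0 q=0 p=0 y=0 clk=0 r=0
t3.Δ2 v=0 x=0 u=0 q=0 p=0 y=0 clk=0 r=0
t3.Δ3 v=0 x=0 u=0 q=0 p=1 y=0 clk=0 r=0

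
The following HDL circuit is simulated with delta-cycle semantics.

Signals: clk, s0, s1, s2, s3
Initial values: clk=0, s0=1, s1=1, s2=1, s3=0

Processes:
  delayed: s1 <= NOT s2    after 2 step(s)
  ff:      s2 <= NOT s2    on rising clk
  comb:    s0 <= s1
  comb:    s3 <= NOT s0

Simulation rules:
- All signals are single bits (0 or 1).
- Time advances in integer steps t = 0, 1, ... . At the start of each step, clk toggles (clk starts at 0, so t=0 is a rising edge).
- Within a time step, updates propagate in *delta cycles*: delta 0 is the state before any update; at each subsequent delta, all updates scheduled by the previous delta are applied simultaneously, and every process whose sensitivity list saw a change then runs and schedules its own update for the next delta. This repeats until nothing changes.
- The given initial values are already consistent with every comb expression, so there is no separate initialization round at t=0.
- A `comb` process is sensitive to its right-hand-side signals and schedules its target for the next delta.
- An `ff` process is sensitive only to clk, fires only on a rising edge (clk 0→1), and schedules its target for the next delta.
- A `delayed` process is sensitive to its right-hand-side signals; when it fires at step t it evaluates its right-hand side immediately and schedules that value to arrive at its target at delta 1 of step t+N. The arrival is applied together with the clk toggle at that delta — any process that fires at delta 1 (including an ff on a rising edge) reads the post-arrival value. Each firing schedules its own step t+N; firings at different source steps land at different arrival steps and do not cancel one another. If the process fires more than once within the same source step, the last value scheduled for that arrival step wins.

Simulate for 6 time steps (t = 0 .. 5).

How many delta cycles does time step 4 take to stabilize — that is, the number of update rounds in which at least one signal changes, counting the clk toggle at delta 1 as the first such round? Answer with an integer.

3

t=0 Δ0: s2=1 s1=1 clk=0 s0=1 s3=0
  Δ1: clk:0→1
  Δ2: s2:1→0
  (2Δ to stable)
t=1 Δ0: s2=0 s1=1 clk=1 s0=1 s3=0
  Δ1: clk:1→0
  (1Δ to stable)
t=2 Δ0: s2=0 s1=1 clk=0 s0=1 s3=0
  Δ1: clk:0→1
  Δ2: s2:0→1
  (2Δ to stable)
t=3 Δ0: s2=1 s1=1 clk=1 s0=1 s3=0
  Δ1: clk:1→0
  (1Δ to stable)
t=4 Δ0: s2=1 s1=1 clk=0 s0=1 s3=0
  Δ1: s1:1→0, clk:0→1
  Δ2: s2:1→0, s0:1→0
  Δ3: s3:0→1
  (3Δ to stable)
t=5 Δ0: s2=0 s1=0 clk=1 s0=0 s3=1
  Δ1: clk:1→0
  (1Δ to stable)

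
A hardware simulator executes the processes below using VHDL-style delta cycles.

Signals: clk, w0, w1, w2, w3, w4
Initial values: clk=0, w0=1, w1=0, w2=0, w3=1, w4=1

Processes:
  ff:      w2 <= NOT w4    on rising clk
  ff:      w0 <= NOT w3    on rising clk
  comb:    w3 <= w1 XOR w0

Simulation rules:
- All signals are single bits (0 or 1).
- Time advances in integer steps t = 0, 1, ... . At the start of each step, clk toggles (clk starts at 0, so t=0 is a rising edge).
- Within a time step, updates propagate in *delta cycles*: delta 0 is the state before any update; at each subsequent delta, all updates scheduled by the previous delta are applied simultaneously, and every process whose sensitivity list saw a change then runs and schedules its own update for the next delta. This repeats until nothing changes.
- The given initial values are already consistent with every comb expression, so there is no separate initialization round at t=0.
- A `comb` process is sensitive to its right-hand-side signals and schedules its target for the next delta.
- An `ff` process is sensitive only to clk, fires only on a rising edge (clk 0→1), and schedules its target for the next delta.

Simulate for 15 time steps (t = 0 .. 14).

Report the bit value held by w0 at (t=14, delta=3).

1

t=0 Δ0: w3=1 clk=0 w0=1 w4=1 w1=0 w2=0
  Δ1: clk:0→1
  Δ2: w0:1→0
  Δ3: w3:1→0
  (3Δ to stable)
t=1 Δ0: w3=0 clk=1 w0=0 w4=1 w1=0 w2=0
  Δ1: clk:1→0
  (1Δ to stable)
t=2 Δ0: w3=0 clk=0 w0=0 w4=1 w1=0 w2=0
  Δ1: clk:0→1
  Δ2: w0:0→1
  Δ3: w3:0→1
  (3Δ to stable)
t=3 Δ0: w3=1 clk=1 w0=1 w4=1 w1=0 w2=0
  Δ1: clk:1→0
  (1Δ to stable)
t=4 Δ0: w3=1 clk=0 w0=1 w4=1 w1=0 w2=0
  Δ1: clk:0→1
  Δ2: w0:1→0
  Δ3: w3:1→0
  (3Δ to stable)
t=5 Δ0: w3=0 clk=1 w0=0 w4=1 w1=0 w2=0
  Δ1: clk:1→0
  (1Δ to stable)
t=6 Δ0: w3=0 clk=0 w0=0 w4=1 w1=0 w2=0
  Δ1: clk:0→1
  Δ2: w0:0→1
  Δ3: w3:0→1
  (3Δ to stable)
t=7 Δ0: w3=1 clk=1 w0=1 w4=1 w1=0 w2=0
  Δ1: clk:1→0
  (1Δ to stable)
t=8 Δ0: w3=1 clk=0 w0=1 w4=1 w1=0 w2=0
  Δ1: clk:0→1
  Δ2: w0:1→0
  Δ3: w3:1→0
  (3Δ to stable)
t=9 Δ0: w3=0 clk=1 w0=0 w4=1 w1=0 w2=0
  Δ1: clk:1→0
  (1Δ to stable)
t=10 Δ0: w3=0 clk=0 w0=0 w4=1 w1=0 w2=0
  Δ1: clk:0→1
  Δ2: w0:0→1
  Δ3: w3:0→1
  (3Δ to stable)
t=11 Δ0: w3=1 clk=1 w0=1 w4=1 w1=0 w2=0
  Δ1: clk:1→0
  (1Δ to stable)
t=12 Δ0: w3=1 clk=0 w0=1 w4=1 w1=0 w2=0
  Δ1: clk:0→1
  Δ2: w0:1→0
  Δ3: w3:1→0
  (3Δ to stable)
t=13 Δ0: w3=0 clk=1 w0=0 w4=1 w1=0 w2=0
  Δ1: clk:1→0
  (1Δ to stable)
t=14 Δ0: w3=0 clk=0 w0=0 w4=1 w1=0 w2=0
  Δ1: clk:0→1
  Δ2: w0:0→1
  Δ3: w3:0→1
  (3Δ to stable)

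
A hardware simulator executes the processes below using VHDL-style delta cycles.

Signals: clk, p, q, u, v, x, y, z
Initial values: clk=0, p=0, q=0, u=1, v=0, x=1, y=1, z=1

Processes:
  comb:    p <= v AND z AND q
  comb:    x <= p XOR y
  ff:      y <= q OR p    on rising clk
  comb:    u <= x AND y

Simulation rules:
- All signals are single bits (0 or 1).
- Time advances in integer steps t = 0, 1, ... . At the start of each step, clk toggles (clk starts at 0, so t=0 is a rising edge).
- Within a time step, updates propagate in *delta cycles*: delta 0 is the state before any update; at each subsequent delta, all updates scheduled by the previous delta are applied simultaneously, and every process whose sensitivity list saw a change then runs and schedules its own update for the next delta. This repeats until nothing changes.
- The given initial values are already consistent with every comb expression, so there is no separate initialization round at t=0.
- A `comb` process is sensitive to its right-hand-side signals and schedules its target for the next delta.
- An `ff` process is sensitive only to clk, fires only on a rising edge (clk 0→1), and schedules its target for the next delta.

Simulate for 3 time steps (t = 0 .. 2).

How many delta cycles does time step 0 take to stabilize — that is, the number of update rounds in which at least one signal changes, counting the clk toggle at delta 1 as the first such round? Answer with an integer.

3

[bits: v,y,clk,p,q,u,x,z]
t=0: Δ0=01000111 Δ1=01100111 Δ2=00100111 Δ3=00100001 | 3Δ
t=1: Δ0=00100001 Δ1=00000001 | 1Δ
t=2: Δ0=00000001 Δ1=00100001 | 1Δ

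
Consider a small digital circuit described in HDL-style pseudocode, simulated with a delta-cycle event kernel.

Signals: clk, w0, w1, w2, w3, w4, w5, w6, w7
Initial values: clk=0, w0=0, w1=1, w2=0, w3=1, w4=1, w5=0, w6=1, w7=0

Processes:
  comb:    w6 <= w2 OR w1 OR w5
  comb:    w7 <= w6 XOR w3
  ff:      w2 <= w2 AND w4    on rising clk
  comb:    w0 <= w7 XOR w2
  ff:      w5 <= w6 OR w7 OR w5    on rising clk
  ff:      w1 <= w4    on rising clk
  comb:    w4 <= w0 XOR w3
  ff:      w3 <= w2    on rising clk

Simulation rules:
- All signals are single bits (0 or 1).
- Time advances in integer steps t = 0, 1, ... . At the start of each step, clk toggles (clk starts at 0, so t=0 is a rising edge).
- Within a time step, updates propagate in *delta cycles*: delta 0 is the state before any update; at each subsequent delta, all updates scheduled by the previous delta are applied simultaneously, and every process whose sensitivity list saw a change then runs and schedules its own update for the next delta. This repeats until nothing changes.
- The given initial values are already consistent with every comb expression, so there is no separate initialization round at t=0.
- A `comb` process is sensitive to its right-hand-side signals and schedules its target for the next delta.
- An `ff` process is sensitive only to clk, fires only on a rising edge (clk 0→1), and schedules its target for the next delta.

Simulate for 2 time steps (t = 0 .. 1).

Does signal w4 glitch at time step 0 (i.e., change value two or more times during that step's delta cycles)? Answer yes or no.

yes

t=0 Δ0: w5=0 w6=1 w0=0 w2=0 w7=0 clk=0 w3=1 w4=1 w1=1
  Δ1: clk:0→1
  Δ2: w5:0→1, w3:1→0
  Δ3: w7:0→1, w4:1→0
  Δ4: w0:0→1
  Δ5: w4:0→1
  (5Δ to stable)
t=1 Δ0: w5=1 w6=1 w0=1 w2=0 w7=1 clk=1 w3=0 w4=1 w1=1
  Δ1: clk:1→0
  (1Δ to stable)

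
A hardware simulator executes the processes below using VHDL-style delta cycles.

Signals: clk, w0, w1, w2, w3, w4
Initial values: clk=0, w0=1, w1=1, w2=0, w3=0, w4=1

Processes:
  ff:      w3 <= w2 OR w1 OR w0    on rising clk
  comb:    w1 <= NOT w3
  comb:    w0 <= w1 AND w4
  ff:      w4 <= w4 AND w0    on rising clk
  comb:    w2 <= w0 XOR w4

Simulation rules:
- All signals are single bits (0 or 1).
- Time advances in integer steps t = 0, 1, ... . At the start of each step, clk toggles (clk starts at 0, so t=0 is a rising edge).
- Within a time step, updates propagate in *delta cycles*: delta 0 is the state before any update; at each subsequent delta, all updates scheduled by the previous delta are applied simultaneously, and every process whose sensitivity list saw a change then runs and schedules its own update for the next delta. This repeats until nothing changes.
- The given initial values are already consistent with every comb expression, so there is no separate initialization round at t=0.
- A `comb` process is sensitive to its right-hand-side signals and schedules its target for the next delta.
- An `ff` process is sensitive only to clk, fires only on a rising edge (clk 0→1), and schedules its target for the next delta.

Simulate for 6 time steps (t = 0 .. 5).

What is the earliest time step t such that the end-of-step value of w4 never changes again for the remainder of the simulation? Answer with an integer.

t=0 Δ0: w4=1 w3=0 w2=0 clk=0 w1=1 w0=1
  Δ1: clk:0→1
  Δ2: w3:0→1
  Δ3: w1:1→0
  Δ4: w0:1→0
  Δ5: w2:0→1
  (5Δ to stable)
t=1 Δ0: w4=1 w3=1 w2=1 clk=1 w1=0 w0=0
  Δ1: clk:1→0
  (1Δ to stable)
t=2 Δ0: w4=1 w3=1 w2=1 clk=0 w1=0 w0=0
  Δ1: clk:0→1
  Δ2: w4:1→0
  Δ3: w2:1→0
  (3Δ to stable)
t=3 Δ0: w4=0 w3=1 w2=0 clk=1 w1=0 w0=0
  Δ1: clk:1→0
  (1Δ to stable)
t=4 Δ0: w4=0 w3=1 w2=0 clk=0 w1=0 w0=0
  Δ1: clk:0→1
  Δ2: w3:1→0
  Δ3: w1:0→1
  (3Δ to stable)
t=5 Δ0: w4=0 w3=0 w2=0 clk=1 w1=1 w0=0
  Δ1: clk:1→0
  (1Δ to stable)

2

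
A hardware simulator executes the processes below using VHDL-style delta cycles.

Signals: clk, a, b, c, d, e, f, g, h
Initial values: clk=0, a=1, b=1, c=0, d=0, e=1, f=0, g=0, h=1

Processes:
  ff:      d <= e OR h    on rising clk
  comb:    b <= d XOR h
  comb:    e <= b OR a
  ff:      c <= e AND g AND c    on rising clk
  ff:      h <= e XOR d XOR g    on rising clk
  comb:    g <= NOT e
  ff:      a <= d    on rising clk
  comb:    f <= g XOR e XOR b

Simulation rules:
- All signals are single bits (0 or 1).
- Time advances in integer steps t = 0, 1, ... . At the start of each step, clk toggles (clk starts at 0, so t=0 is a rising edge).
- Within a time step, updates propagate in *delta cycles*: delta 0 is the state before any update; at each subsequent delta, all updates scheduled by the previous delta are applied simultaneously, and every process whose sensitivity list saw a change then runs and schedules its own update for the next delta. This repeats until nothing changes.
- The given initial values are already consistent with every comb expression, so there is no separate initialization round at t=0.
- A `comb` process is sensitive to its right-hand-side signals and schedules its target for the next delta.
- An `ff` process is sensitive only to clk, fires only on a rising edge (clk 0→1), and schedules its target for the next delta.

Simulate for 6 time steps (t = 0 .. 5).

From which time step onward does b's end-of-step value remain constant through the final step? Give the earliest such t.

2

t0.Δ0 f=0 clk=0 a=1 d=0 h=1 b=1 g=0 c=0 e=1
t0.Δ1 f=0 clk=1 a=1 d=0 h=1 b=1 g=0 c=0 e=1
t0.Δ2 f=0 clk=1 a=0 d=1 h=1 b=1 g=0 c=0 e=1
t0.Δ3 f=0 clk=1 a=0 d=1 h=1 b=0 g=0 c=0 e=1
t0.Δ4 f=1 clk=1 a=0 d=1 h=1 b=0 g=0 c=0 e=0
t0.Δ5 f=0 clk=1 a=0 d=1 h=1 b=0 g=1 c=0 e=0
t0.Δ6 f=1 clk=1 a=0 d=1 h=1 b=0 g=1 c=0 e=0
t1.Δ0 f=1 clk=1 a=0 d=1 h=1 b=0 g=1 c=0 e=0
t1.Δ1 f=1 clk=0 a=0 d=1 h=1 b=0 g=1 c=0 e=0
t2.Δ0 f=1 clk=0 a=0 d=1 h=1 b=0 g=1 c=0 e=0
t2.Δ1 f=1 clk=1 a=0 d=1 h=1 b=0 g=1 c=0 e=0
t2.Δ2 f=1 clk=1 a=1 d=1 h=0 b=0 g=1 c=0 e=0
t2.Δ3 f=1 clk=1 a=1 d=1 h=0 b=1 g=1 c=0 e=1
t2.Δ4 f=1 clk=1 a=1 d=1 h=0 b=1 g=0 c=0 e=1
t2.Δ5 f=0 clk=1 a=1 d=1 h=0 b=1 g=0 c=0 e=1
t3.Δ0 f=0 clk=1 a=1 d=1 h=0 b=1 g=0 c=0 e=1
t3.Δ1 f=0 clk=0 a=1 d=1 h=0 b=1 g=0 c=0 e=1
t4.Δ0 f=0 clk=0 a=1 d=1 h=0 b=1 g=0 c=0 e=1
t4.Δ1 f=0 clk=1 a=1 d=1 h=0 b=1 g=0 c=0 e=1
t5.Δ0 f=0 clk=1 a=1 d=1 h=0 b=1 g=0 c=0 e=1
t5.Δ1 f=0 clk=0 a=1 d=1 h=0 b=1 g=0 c=0 e=1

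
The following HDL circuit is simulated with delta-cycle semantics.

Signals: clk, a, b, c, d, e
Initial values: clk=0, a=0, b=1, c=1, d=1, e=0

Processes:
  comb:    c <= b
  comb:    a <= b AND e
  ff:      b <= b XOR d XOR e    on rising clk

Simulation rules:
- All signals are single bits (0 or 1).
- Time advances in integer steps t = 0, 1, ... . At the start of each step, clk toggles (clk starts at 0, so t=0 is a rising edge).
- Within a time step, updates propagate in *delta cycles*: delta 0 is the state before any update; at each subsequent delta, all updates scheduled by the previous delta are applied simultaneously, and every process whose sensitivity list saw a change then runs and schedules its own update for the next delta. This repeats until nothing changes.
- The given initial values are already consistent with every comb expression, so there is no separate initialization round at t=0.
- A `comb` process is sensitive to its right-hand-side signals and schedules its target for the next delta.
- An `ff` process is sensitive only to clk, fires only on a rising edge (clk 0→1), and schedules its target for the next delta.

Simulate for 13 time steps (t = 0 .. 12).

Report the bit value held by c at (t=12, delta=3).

0

t0.Δ0 a=0 clk=0 d=1 b=1 e=0 c=1
t0.Δ1 a=0 clk=1 d=1 b=1 e=0 c=1
t0.Δ2 a=0 clk=1 d=1 b=0 e=0 c=1
t0.Δ3 a=0 clk=1 d=1 b=0 e=0 c=0
t1.Δ0 a=0 clk=1 d=1 b=0 e=0 c=0
t1.Δ1 a=0 clk=0 d=1 b=0 e=0 c=0
t2.Δ0 a=0 clk=0 d=1 b=0 e=0 c=0
t2.Δ1 a=0 clk=1 d=1 b=0 e=0 c=0
t2.Δ2 a=0 clk=1 d=1 b=1 e=0 c=0
t2.Δ3 a=0 clk=1 d=1 b=1 e=0 c=1
t3.Δ0 a=0 clk=1 d=1 b=1 e=0 c=1
t3.Δ1 a=0 clk=0 d=1 b=1 e=0 c=1
t4.Δ0 a=0 clk=0 d=1 b=1 e=0 c=1
t4.Δ1 a=0 clk=1 d=1 b=1 e=0 c=1
t4.Δ2 a=0 clk=1 d=1 b=0 e=0 c=1
t4.Δ3 a=0 clk=1 d=1 b=0 e=0 c=0
t5.Δ0 a=0 clk=1 d=1 b=0 e=0 c=0
t5.Δ1 a=0 clk=0 d=1 b=0 e=0 c=0
t6.Δ0 a=0 clk=0 d=1 b=0 e=0 c=0
t6.Δ1 a=0 clk=1 d=1 b=0 e=0 c=0
t6.Δ2 a=0 clk=1 d=1 b=1 e=0 c=0
t6.Δ3 a=0 clk=1 d=1 b=1 e=0 c=1
t7.Δ0 a=0 clk=1 d=1 b=1 e=0 c=1
t7.Δ1 a=0 clk=0 d=1 b=1 e=0 c=1
t8.Δ0 a=0 clk=0 d=1 b=1 e=0 c=1
t8.Δ1 a=0 clk=1 d=1 b=1 e=0 c=1
t8.Δ2 a=0 clk=1 d=1 b=0 e=0 c=1
t8.Δ3 a=0 clk=1 d=1 b=0 e=0 c=0
t9.Δ0 a=0 clk=1 d=1 b=0 e=0 c=0
t9.Δ1 a=0 clk=0 d=1 b=0 e=0 c=0
t10.Δ0 a=0 clk=0 d=1 b=0 e=0 c=0
t10.Δ1 a=0 clk=1 d=1 b=0 e=0 c=0
t10.Δ2 a=0 clk=1 d=1 b=1 e=0 c=0
t10.Δ3 a=0 clk=1 d=1 b=1 e=0 c=1
t11.Δ0 a=0 clk=1 d=1 b=1 e=0 c=1
t11.Δ1 a=0 clk=0 d=1 b=1 e=0 c=1
t12.Δ0 a=0 clk=0 d=1 b=1 e=0 c=1
t12.Δ1 a=0 clk=1 d=1 b=1 e=0 c=1
t12.Δ2 a=0 clk=1 d=1 b=0 e=0 c=1
t12.Δ3 a=0 clk=1 d=1 b=0 e=0 c=0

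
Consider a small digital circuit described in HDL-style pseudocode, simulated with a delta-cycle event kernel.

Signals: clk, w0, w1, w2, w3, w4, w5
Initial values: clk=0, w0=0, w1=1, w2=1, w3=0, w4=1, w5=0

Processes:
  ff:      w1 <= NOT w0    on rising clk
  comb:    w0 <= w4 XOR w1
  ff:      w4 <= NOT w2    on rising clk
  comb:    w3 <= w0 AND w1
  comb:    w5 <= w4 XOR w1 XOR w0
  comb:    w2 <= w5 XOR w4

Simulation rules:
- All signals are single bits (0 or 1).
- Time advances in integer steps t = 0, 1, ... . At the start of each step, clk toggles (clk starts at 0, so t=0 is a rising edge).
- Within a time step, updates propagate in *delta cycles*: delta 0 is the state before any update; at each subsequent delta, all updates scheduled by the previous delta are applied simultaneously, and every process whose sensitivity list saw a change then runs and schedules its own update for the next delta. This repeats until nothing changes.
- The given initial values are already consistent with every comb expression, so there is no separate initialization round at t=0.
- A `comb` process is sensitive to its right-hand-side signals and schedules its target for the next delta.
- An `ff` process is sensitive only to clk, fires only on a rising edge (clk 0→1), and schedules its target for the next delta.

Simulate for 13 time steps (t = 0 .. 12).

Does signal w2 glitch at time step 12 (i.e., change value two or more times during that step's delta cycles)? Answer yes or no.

yes

[bits: w3,clk,w4,w1,w2,w0,w5]
t=0: Δ0=0011100 Δ1=0111100 Δ2=0101100 Δ3=0101011 Δ4=1101110 Δ5=1101010 | 5Δ
t=1: Δ0=1101010 Δ1=1001010 | 1Δ
t=2: Δ0=1001010 Δ1=1101010 Δ2=1110010 Δ3=0110110 | 3Δ
t=3: Δ0=0110110 Δ1=0010110 | 1Δ
t=4: Δ0=0010110 Δ1=0110110 Δ2=0100110 Δ3=0100001 Δ4=0100100 Δ5=0100000 | 5Δ
t=5: Δ0=0100000 Δ1=0000000 | 1Δ
t=6: Δ0=0000000 Δ1=0100000 Δ2=0111000 Δ3=0111100 | 3Δ
t=7: Δ0=0111100 Δ1=0011100 | 1Δ
t=8: Δ0=0011100 Δ1=0111100 Δ2=0101100 Δ3=0101011 Δ4=1101110 Δ5=1101010 | 5Δ
t=9: Δ0=1101010 Δ1=1001010 | 1Δ
t=10: Δ0=1001010 Δ1=1101010 Δ2=1110010 Δ3=0110110 | 3Δ
t=11: Δ0=0110110 Δ1=0010110 | 1Δ
t=12: Δ0=0010110 Δ1=0110110 Δ2=0100110 Δ3=0100001 Δ4=0100100 Δ5=0100000 | 5Δ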